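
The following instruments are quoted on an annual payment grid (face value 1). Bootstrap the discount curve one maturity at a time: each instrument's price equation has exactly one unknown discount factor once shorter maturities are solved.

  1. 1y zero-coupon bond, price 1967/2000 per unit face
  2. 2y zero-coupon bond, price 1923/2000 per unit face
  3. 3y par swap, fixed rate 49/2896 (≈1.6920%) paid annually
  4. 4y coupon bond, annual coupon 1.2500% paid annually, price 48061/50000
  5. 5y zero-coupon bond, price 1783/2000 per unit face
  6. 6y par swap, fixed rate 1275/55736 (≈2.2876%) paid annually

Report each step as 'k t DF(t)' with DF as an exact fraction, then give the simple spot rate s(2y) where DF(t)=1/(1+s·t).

1 1 1967/2000
2 2 1923/2000
3 3 951/1000
4 4 571/625
5 5 1783/2000
6 6 349/400
s(2y) = (1/(1923/2000) − 1)/(2) = 77/3846 ≈ 2.0021%

step 1 [1y] zero: DF = P = 1967/2000 ≈ 0.983500
step 2 [2y] zero: DF = P = 1923/2000 ≈ 0.961500
step 3 [3y] swap r/1=49/2896: DF=(1 − 49/2896·(0.983500+0.961500))/(1+49/2896) = 951/1000 ≈ 0.951000
step 4 [4y] bond c/1=1/80: DF=(48061/50000 − 1/80·(0.983500+0.961500+0.951000))/(1+1/80) = 571/625 ≈ 0.913600
step 5 [5y] zero: DF = P = 1783/2000 ≈ 0.891500
step 6 [6y] swap r/1=1275/55736: DF=(1 − 1275/55736·(0.983500+0.961500+0.951000+0.913600+0.891500))/(1+1275/55736) = 349/400 ≈ 0.872500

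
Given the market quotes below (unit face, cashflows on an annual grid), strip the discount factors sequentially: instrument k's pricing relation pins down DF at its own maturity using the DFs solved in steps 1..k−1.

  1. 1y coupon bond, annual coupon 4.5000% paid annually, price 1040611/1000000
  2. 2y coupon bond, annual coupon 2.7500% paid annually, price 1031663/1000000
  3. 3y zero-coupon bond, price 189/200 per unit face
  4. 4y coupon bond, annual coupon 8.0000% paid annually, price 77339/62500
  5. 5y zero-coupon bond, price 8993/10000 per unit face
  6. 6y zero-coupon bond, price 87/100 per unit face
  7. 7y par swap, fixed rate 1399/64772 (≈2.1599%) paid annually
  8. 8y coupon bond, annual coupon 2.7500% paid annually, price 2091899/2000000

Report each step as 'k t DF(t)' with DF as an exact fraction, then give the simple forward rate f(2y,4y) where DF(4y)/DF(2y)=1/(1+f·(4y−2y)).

1 1 4979/5000
2 2 4887/5000
3 3 189/200
4 4 581/625
5 5 8993/10000
6 6 87/100
7 7 8601/10000
8 8 4223/5000
f(2y,4y) = ((4887/5000)/(581/625) − 1)/(2) = 239/9296 ≈ 2.5710%

step 1 [1y] bond c/1=9/200: DF=(1040611/1000000 − 9/200·(0))/(1+9/200) = 4979/5000 ≈ 0.995800
step 2 [2y] bond c/1=11/400: DF=(1031663/1000000 − 11/400·(0.995800))/(1+11/400) = 4887/5000 ≈ 0.977400
step 3 [3y] zero: DF = P = 189/200 ≈ 0.945000
step 4 [4y] bond c/1=2/25: DF=(77339/62500 − 2/25·(0.995800+0.977400+0.945000))/(1+2/25) = 581/625 ≈ 0.929600
step 5 [5y] zero: DF = P = 8993/10000 ≈ 0.899300
step 6 [6y] zero: DF = P = 87/100 ≈ 0.870000
step 7 [7y] swap r/1=1399/64772: DF=(1 − 1399/64772·(0.995800+0.977400+0.945000+0.929600+0.899300+0.870000))/(1+1399/64772) = 8601/10000 ≈ 0.860100
step 8 [8y] bond c/1=11/400: DF=(2091899/2000000 − 11/400·(0.995800+0.977400+0.945000+0.929600+0.899300+0.870000+0.860100))/(1+11/400) = 4223/5000 ≈ 0.844600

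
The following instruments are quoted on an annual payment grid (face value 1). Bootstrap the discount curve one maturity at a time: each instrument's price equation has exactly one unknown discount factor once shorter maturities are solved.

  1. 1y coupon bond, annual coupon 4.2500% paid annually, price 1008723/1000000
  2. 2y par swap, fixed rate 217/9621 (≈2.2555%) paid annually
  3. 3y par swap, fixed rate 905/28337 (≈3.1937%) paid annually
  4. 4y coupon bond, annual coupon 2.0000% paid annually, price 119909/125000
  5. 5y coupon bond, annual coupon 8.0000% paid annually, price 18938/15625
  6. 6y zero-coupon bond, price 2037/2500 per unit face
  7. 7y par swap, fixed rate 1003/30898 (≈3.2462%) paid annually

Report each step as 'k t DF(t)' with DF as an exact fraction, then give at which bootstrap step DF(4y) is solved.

1 1 2419/2500
2 2 4783/5000
3 3 1819/2000
4 4 8849/10000
5 5 2117/2500
6 6 2037/2500
7 7 3997/5000
DF(4y) is solved at step 4

step 1 [1y] bond c/1=17/400: DF=(1008723/1000000 − 17/400·(0))/(1+17/400) = 2419/2500 ≈ 0.967600
step 2 [2y] swap r/1=217/9621: DF=(1 − 217/9621·(0.967600))/(1+217/9621) = 4783/5000 ≈ 0.956600
step 3 [3y] swap r/1=905/28337: DF=(1 − 905/28337·(0.967600+0.956600))/(1+905/28337) = 1819/2000 ≈ 0.909500
step 4 [4y] bond c/1=1/50: DF=(119909/125000 − 1/50·(0.967600+0.956600+0.909500))/(1+1/50) = 8849/10000 ≈ 0.884900
step 5 [5y] bond c/1=2/25: DF=(18938/15625 − 2/25·(0.967600+0.956600+0.909500+0.884900))/(1+2/25) = 2117/2500 ≈ 0.846800
step 6 [6y] zero: DF = P = 2037/2500 ≈ 0.814800
step 7 [7y] swap r/1=1003/30898: DF=(1 − 1003/30898·(0.967600+0.956600+0.909500+0.884900+0.846800+0.814800))/(1+1003/30898) = 3997/5000 ≈ 0.799400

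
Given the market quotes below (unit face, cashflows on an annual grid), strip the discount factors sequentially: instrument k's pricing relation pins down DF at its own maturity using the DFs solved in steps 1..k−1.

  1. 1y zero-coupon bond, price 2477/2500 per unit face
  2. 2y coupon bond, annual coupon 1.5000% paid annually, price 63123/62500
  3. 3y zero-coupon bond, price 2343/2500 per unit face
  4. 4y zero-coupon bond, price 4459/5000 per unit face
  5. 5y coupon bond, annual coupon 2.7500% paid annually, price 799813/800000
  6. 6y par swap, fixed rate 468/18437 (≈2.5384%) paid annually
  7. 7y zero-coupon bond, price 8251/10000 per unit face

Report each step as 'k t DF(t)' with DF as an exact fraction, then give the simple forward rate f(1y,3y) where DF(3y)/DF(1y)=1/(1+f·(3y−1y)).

step 1 [1y] zero: DF = P = 2477/2500 ≈ 0.990800
step 2 [2y] bond c/1=3/200: DF=(63123/62500 − 3/200·(0.990800))/(1+3/200) = 2451/2500 ≈ 0.980400
step 3 [3y] zero: DF = P = 2343/2500 ≈ 0.937200
step 4 [4y] zero: DF = P = 4459/5000 ≈ 0.891800
step 5 [5y] bond c/1=11/400: DF=(799813/800000 − 11/400·(0.990800+0.980400+0.937200+0.891800))/(1+11/400) = 8713/10000 ≈ 0.871300
step 6 [6y] swap r/1=468/18437: DF=(1 − 468/18437·(0.990800+0.980400+0.937200+0.891800+0.871300))/(1+468/18437) = 2149/2500 ≈ 0.859600
step 7 [7y] zero: DF = P = 8251/10000 ≈ 0.825100

1 1 2477/2500
2 2 2451/2500
3 3 2343/2500
4 4 4459/5000
5 5 8713/10000
6 6 2149/2500
7 7 8251/10000
f(1y,3y) = ((2477/2500)/(2343/2500) − 1)/(2) = 67/2343 ≈ 2.8596%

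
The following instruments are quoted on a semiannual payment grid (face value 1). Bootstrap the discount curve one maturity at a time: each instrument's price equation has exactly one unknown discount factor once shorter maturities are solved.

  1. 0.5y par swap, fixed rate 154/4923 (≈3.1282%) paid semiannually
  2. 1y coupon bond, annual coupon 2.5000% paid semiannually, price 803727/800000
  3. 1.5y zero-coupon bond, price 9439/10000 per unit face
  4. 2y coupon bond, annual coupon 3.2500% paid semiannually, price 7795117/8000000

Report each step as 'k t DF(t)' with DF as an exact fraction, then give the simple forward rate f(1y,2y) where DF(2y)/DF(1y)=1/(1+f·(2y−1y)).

1 1/2 4923/5000
2 1 9801/10000
3 3/2 9439/10000
4 2 9123/10000
f(1y,2y) = ((9801/10000)/(9123/10000) − 1)/(1) = 226/3041 ≈ 7.4318%

step 1 [0.5y] swap r/2=77/4923: DF=(1 − 77/4923·(0))/(1+77/4923) = 4923/5000 ≈ 0.984600
step 2 [1y] bond c/2=1/80: DF=(803727/800000 − 1/80·(0.984600))/(1+1/80) = 9801/10000 ≈ 0.980100
step 3 [1.5y] zero: DF = P = 9439/10000 ≈ 0.943900
step 4 [2y] bond c/2=13/800: DF=(7795117/8000000 − 13/800·(0.984600+0.980100+0.943900))/(1+13/800) = 9123/10000 ≈ 0.912300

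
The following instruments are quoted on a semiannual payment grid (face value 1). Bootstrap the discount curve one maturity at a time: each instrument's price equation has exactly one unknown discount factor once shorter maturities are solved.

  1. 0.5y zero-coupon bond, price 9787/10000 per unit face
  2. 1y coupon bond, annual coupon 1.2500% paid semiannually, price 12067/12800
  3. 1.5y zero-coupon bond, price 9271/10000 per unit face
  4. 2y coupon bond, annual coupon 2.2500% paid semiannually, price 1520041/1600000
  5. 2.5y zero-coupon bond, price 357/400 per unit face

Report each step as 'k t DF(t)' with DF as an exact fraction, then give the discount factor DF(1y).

1 1/2 9787/10000
2 1 2327/2500
3 3/2 9271/10000
4 2 9079/10000
5 5/2 357/400
DF(1y) = 2327/2500 ≈ 0.930800

step 1 [0.5y] zero: DF = P = 9787/10000 ≈ 0.978700
step 2 [1y] bond c/2=1/160: DF=(12067/12800 − 1/160·(0.978700))/(1+1/160) = 2327/2500 ≈ 0.930800
step 3 [1.5y] zero: DF = P = 9271/10000 ≈ 0.927100
step 4 [2y] bond c/2=9/800: DF=(1520041/1600000 − 9/800·(0.978700+0.930800+0.927100))/(1+9/800) = 9079/10000 ≈ 0.907900
step 5 [2.5y] zero: DF = P = 357/400 ≈ 0.892500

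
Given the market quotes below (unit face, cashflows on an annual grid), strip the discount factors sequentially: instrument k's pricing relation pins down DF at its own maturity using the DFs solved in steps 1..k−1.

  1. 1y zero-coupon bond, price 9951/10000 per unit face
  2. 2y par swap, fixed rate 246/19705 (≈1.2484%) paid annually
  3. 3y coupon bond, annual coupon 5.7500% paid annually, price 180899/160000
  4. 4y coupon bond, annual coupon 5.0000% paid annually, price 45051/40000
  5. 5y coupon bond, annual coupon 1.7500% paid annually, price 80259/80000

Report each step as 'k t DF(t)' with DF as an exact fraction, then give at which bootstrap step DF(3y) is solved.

1 1 9951/10000
2 2 4877/5000
3 3 481/500
4 4 933/1000
5 5 1839/2000
DF(3y) is solved at step 3

step 1 [1y] zero: DF = P = 9951/10000 ≈ 0.995100
step 2 [2y] swap r/1=246/19705: DF=(1 − 246/19705·(0.995100))/(1+246/19705) = 4877/5000 ≈ 0.975400
step 3 [3y] bond c/1=23/400: DF=(180899/160000 − 23/400·(0.995100+0.975400))/(1+23/400) = 481/500 ≈ 0.962000
step 4 [4y] bond c/1=1/20: DF=(45051/40000 − 1/20·(0.995100+0.975400+0.962000))/(1+1/20) = 933/1000 ≈ 0.933000
step 5 [5y] bond c/1=7/400: DF=(80259/80000 − 7/400·(0.995100+0.975400+0.962000+0.933000))/(1+7/400) = 1839/2000 ≈ 0.919500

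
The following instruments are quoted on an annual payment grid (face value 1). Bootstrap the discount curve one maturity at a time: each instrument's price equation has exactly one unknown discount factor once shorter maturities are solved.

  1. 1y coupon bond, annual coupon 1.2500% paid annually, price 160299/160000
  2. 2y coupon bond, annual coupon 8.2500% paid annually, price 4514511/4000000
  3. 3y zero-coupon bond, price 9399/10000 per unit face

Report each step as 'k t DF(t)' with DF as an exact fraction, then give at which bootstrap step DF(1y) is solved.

1 1 1979/2000
2 2 1209/1250
3 3 9399/10000
DF(1y) is solved at step 1

step 1 [1y] bond c/1=1/80: DF=(160299/160000 − 1/80·(0))/(1+1/80) = 1979/2000 ≈ 0.989500
step 2 [2y] bond c/1=33/400: DF=(4514511/4000000 − 33/400·(0.989500))/(1+33/400) = 1209/1250 ≈ 0.967200
step 3 [3y] zero: DF = P = 9399/10000 ≈ 0.939900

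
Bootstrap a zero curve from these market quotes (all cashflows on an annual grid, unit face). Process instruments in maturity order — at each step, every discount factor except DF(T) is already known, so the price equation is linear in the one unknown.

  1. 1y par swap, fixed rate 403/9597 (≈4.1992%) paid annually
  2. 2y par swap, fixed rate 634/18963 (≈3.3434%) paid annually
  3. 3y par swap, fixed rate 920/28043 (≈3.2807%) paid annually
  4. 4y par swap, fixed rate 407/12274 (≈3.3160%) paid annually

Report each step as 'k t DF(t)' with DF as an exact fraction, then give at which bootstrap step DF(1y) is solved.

1 1 9597/10000
2 2 4683/5000
3 3 227/250
4 4 8779/10000
DF(1y) is solved at step 1

step 1 [1y] swap r/1=403/9597: DF=(1 − 403/9597·(0))/(1+403/9597) = 9597/10000 ≈ 0.959700
step 2 [2y] swap r/1=634/18963: DF=(1 − 634/18963·(0.959700))/(1+634/18963) = 4683/5000 ≈ 0.936600
step 3 [3y] swap r/1=920/28043: DF=(1 − 920/28043·(0.959700+0.936600))/(1+920/28043) = 227/250 ≈ 0.908000
step 4 [4y] swap r/1=407/12274: DF=(1 − 407/12274·(0.959700+0.936600+0.908000))/(1+407/12274) = 8779/10000 ≈ 0.877900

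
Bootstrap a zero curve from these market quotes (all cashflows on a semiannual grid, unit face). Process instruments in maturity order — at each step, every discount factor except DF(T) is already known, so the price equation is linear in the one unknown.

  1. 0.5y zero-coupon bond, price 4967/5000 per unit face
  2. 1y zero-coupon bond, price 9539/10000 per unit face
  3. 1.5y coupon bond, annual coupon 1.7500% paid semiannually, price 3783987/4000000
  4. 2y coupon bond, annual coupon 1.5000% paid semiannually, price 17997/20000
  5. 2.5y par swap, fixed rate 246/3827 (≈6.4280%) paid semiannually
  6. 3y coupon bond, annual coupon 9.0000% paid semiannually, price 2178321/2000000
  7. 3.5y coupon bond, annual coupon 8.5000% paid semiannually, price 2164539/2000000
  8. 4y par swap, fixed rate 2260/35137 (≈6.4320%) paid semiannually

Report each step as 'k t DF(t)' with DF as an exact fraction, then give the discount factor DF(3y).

step 1 [0.5y] zero: DF = P = 4967/5000 ≈ 0.993400
step 2 [1y] zero: DF = P = 9539/10000 ≈ 0.953900
step 3 [1.5y] bond c/2=7/800: DF=(3783987/4000000 − 7/800·(0.993400+0.953900))/(1+7/800) = 9209/10000 ≈ 0.920900
step 4 [2y] bond c/2=3/400: DF=(17997/20000 − 3/400·(0.993400+0.953900+0.920900))/(1+3/400) = 4359/5000 ≈ 0.871800
step 5 [2.5y] swap r/2=123/3827: DF=(1 − 123/3827·(0.993400+0.953900+0.920900+0.871800))/(1+123/3827) = 2131/2500 ≈ 0.852400
step 6 [3y] bond c/2=9/200: DF=(2178321/2000000 − 9/200·(0.993400+0.953900+0.920900+0.871800+0.852400))/(1+9/200) = 1689/2000 ≈ 0.844500
step 7 [3.5y] bond c/2=17/400: DF=(2164539/2000000 − 17/400·(0.993400+0.953900+0.920900+0.871800+0.852400+0.844500))/(1+17/400) = 1633/2000 ≈ 0.816500
step 8 [4y] swap r/2=1130/35137: DF=(1 − 1130/35137·(0.993400+0.953900+0.920900+0.871800+0.852400+0.844500+0.816500))/(1+1130/35137) = 387/500 ≈ 0.774000

1 1/2 4967/5000
2 1 9539/10000
3 3/2 9209/10000
4 2 4359/5000
5 5/2 2131/2500
6 3 1689/2000
7 7/2 1633/2000
8 4 387/500
DF(3y) = 1689/2000 ≈ 0.844500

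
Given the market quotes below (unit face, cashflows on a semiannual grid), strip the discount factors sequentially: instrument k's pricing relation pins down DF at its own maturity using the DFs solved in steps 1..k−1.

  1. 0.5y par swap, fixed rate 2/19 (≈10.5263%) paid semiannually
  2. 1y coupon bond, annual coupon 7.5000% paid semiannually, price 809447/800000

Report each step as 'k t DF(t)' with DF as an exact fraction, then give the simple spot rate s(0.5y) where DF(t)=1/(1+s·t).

1 1/2 19/20
2 1 9409/10000
s(0.5y) = (1/(19/20) − 1)/(1/2) = 2/19 ≈ 10.5263%

step 1 [0.5y] swap r/2=1/19: DF=(1 − 1/19·(0))/(1+1/19) = 19/20 ≈ 0.950000
step 2 [1y] bond c/2=3/80: DF=(809447/800000 − 3/80·(0.950000))/(1+3/80) = 9409/10000 ≈ 0.940900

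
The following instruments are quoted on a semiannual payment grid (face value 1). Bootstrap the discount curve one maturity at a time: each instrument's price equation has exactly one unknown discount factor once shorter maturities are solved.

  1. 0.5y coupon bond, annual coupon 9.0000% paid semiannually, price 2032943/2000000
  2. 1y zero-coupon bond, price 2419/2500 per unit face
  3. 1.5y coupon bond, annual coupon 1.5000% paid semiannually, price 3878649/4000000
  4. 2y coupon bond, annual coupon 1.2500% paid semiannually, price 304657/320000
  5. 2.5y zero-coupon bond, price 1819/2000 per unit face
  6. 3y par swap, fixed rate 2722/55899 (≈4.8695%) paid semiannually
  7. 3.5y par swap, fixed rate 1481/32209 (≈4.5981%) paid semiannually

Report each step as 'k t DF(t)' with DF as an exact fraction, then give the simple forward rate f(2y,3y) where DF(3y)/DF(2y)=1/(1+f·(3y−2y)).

1 1/2 9727/10000
2 1 2419/2500
3 3/2 237/250
4 2 4641/5000
5 5/2 1819/2000
6 3 8639/10000
7 7/2 8519/10000
f(2y,3y) = ((4641/5000)/(8639/10000) − 1)/(1) = 643/8639 ≈ 7.4430%

step 1 [0.5y] bond c/2=9/200: DF=(2032943/2000000 − 9/200·(0))/(1+9/200) = 9727/10000 ≈ 0.972700
step 2 [1y] zero: DF = P = 2419/2500 ≈ 0.967600
step 3 [1.5y] bond c/2=3/400: DF=(3878649/4000000 − 3/400·(0.972700+0.967600))/(1+3/400) = 237/250 ≈ 0.948000
step 4 [2y] bond c/2=1/160: DF=(304657/320000 − 1/160·(0.972700+0.967600+0.948000))/(1+1/160) = 4641/5000 ≈ 0.928200
step 5 [2.5y] zero: DF = P = 1819/2000 ≈ 0.909500
step 6 [3y] swap r/2=1361/55899: DF=(1 − 1361/55899·(0.972700+0.967600+0.948000+0.928200+0.909500))/(1+1361/55899) = 8639/10000 ≈ 0.863900
step 7 [3.5y] swap r/2=1481/64418: DF=(1 − 1481/64418·(0.972700+0.967600+0.948000+0.928200+0.909500+0.863900))/(1+1481/64418) = 8519/10000 ≈ 0.851900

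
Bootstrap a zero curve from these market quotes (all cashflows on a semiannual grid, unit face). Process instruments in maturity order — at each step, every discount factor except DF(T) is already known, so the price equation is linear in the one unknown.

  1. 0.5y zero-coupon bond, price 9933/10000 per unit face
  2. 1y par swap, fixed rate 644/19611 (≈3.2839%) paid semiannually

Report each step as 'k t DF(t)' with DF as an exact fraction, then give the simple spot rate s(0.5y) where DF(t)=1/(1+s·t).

1 1/2 9933/10000
2 1 4839/5000
s(0.5y) = (1/(9933/10000) − 1)/(1/2) = 134/9933 ≈ 1.3490%

step 1 [0.5y] zero: DF = P = 9933/10000 ≈ 0.993300
step 2 [1y] swap r/2=322/19611: DF=(1 − 322/19611·(0.993300))/(1+322/19611) = 4839/5000 ≈ 0.967800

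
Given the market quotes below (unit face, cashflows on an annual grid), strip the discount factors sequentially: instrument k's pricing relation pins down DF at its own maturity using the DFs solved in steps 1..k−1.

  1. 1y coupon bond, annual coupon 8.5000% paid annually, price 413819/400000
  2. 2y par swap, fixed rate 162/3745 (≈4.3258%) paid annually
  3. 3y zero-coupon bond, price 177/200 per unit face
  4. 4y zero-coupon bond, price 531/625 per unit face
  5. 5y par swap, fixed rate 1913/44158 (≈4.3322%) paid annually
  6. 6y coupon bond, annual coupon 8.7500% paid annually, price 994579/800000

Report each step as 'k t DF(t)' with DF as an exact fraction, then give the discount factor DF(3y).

step 1 [1y] bond c/1=17/200: DF=(413819/400000 − 17/200·(0))/(1+17/200) = 1907/2000 ≈ 0.953500
step 2 [2y] swap r/1=162/3745: DF=(1 − 162/3745·(0.953500))/(1+162/3745) = 919/1000 ≈ 0.919000
step 3 [3y] zero: DF = P = 177/200 ≈ 0.885000
step 4 [4y] zero: DF = P = 531/625 ≈ 0.849600
step 5 [5y] swap r/1=1913/44158: DF=(1 − 1913/44158·(0.953500+0.919000+0.885000+0.849600))/(1+1913/44158) = 8087/10000 ≈ 0.808700
step 6 [6y] bond c/1=7/80: DF=(994579/800000 − 7/80·(0.953500+0.919000+0.885000+0.849600+0.808700))/(1+7/80) = 7879/10000 ≈ 0.787900

1 1 1907/2000
2 2 919/1000
3 3 177/200
4 4 531/625
5 5 8087/10000
6 6 7879/10000
DF(3y) = 177/200 ≈ 0.885000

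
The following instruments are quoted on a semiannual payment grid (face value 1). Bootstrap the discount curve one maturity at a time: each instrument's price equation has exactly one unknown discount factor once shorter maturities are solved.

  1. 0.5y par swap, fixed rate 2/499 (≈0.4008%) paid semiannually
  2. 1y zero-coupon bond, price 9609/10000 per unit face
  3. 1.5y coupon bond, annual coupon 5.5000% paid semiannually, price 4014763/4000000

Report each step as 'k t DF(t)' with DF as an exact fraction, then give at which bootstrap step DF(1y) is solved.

step 1 [0.5y] swap r/2=1/499: DF=(1 − 1/499·(0))/(1+1/499) = 499/500 ≈ 0.998000
step 2 [1y] zero: DF = P = 9609/10000 ≈ 0.960900
step 3 [1.5y] bond c/2=11/400: DF=(4014763/4000000 − 11/400·(0.998000+0.960900))/(1+11/400) = 2311/2500 ≈ 0.924400

1 1/2 499/500
2 1 9609/10000
3 3/2 2311/2500
DF(1y) is solved at step 2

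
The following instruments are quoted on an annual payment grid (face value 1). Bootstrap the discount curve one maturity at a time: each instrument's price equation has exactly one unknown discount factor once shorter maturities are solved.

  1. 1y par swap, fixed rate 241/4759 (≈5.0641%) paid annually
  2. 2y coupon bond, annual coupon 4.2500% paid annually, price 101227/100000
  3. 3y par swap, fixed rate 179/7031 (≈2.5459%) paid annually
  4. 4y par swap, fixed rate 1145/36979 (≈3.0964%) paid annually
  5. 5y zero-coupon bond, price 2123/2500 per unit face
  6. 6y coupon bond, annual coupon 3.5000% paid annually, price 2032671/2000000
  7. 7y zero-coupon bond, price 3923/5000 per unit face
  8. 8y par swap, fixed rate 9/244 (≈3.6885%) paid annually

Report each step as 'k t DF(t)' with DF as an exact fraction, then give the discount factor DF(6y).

1 1 4759/5000
2 2 4661/5000
3 3 2321/2500
4 4 1771/2000
5 5 2123/2500
6 6 4141/5000
7 7 3923/5000
8 8 7453/10000
DF(6y) = 4141/5000 ≈ 0.828200

step 1 [1y] swap r/1=241/4759: DF=(1 − 241/4759·(0))/(1+241/4759) = 4759/5000 ≈ 0.951800
step 2 [2y] bond c/1=17/400: DF=(101227/100000 − 17/400·(0.951800))/(1+17/400) = 4661/5000 ≈ 0.932200
step 3 [3y] swap r/1=179/7031: DF=(1 − 179/7031·(0.951800+0.932200))/(1+179/7031) = 2321/2500 ≈ 0.928400
step 4 [4y] swap r/1=1145/36979: DF=(1 − 1145/36979·(0.951800+0.932200+0.928400))/(1+1145/36979) = 1771/2000 ≈ 0.885500
step 5 [5y] zero: DF = P = 2123/2500 ≈ 0.849200
step 6 [6y] bond c/1=7/200: DF=(2032671/2000000 − 7/200·(0.951800+0.932200+0.928400+0.885500+0.849200))/(1+7/200) = 4141/5000 ≈ 0.828200
step 7 [7y] zero: DF = P = 3923/5000 ≈ 0.784600
step 8 [8y] swap r/1=9/244: DF=(1 − 9/244·(0.951800+0.932200+0.928400+0.885500+0.849200+0.828200+0.784600))/(1+9/244) = 7453/10000 ≈ 0.745300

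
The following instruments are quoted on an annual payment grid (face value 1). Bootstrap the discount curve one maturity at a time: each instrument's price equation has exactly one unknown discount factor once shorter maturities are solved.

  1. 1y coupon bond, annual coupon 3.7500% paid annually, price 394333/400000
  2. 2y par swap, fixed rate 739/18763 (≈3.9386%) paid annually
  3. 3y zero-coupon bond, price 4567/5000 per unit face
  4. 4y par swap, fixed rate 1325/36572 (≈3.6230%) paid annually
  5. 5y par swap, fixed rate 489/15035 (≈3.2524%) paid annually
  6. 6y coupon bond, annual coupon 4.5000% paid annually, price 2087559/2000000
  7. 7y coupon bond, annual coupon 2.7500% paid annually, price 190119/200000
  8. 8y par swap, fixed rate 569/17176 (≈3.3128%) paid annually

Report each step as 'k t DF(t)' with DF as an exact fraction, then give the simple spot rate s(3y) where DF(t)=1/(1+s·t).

1 1 4751/5000
2 2 9261/10000
3 3 4567/5000
4 4 347/400
5 5 8533/10000
6 6 4023/5000
7 7 7829/10000
8 8 1931/2500
s(3y) = (1/(4567/5000) − 1)/(3) = 433/13701 ≈ 3.1604%

step 1 [1y] bond c/1=3/80: DF=(394333/400000 − 3/80·(0))/(1+3/80) = 4751/5000 ≈ 0.950200
step 2 [2y] swap r/1=739/18763: DF=(1 − 739/18763·(0.950200))/(1+739/18763) = 9261/10000 ≈ 0.926100
step 3 [3y] zero: DF = P = 4567/5000 ≈ 0.913400
step 4 [4y] swap r/1=1325/36572: DF=(1 − 1325/36572·(0.950200+0.926100+0.913400))/(1+1325/36572) = 347/400 ≈ 0.867500
step 5 [5y] swap r/1=489/15035: DF=(1 − 489/15035·(0.950200+0.926100+0.913400+0.867500))/(1+489/15035) = 8533/10000 ≈ 0.853300
step 6 [6y] bond c/1=9/200: DF=(2087559/2000000 − 9/200·(0.950200+0.926100+0.913400+0.867500+0.853300))/(1+9/200) = 4023/5000 ≈ 0.804600
step 7 [7y] bond c/1=11/400: DF=(190119/200000 − 11/400·(0.950200+0.926100+0.913400+0.867500+0.853300+0.804600))/(1+11/400) = 7829/10000 ≈ 0.782900
step 8 [8y] swap r/1=569/17176: DF=(1 − 569/17176·(0.950200+0.926100+0.913400+0.867500+0.853300+0.804600+0.782900))/(1+569/17176) = 1931/2500 ≈ 0.772400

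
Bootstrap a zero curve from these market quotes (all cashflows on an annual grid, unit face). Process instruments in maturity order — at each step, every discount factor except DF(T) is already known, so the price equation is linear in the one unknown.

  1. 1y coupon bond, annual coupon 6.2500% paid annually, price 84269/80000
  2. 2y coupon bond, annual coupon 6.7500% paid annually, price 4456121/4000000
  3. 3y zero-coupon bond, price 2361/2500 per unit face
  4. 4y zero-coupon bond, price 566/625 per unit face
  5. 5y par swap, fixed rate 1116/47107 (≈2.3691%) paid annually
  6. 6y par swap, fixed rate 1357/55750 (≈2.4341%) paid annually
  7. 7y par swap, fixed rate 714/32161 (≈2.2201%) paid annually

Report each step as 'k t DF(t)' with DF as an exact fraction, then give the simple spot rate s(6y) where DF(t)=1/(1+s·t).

1 1 4957/5000
2 2 9809/10000
3 3 2361/2500
4 4 566/625
5 5 2221/2500
6 6 8643/10000
7 7 2143/2500
s(6y) = (1/(8643/10000) − 1)/(6) = 1357/51858 ≈ 2.6168%

step 1 [1y] bond c/1=1/16: DF=(84269/80000 − 1/16·(0))/(1+1/16) = 4957/5000 ≈ 0.991400
step 2 [2y] bond c/1=27/400: DF=(4456121/4000000 − 27/400·(0.991400))/(1+27/400) = 9809/10000 ≈ 0.980900
step 3 [3y] zero: DF = P = 2361/2500 ≈ 0.944400
step 4 [4y] zero: DF = P = 566/625 ≈ 0.905600
step 5 [5y] swap r/1=1116/47107: DF=(1 − 1116/47107·(0.991400+0.980900+0.944400+0.905600))/(1+1116/47107) = 2221/2500 ≈ 0.888400
step 6 [6y] swap r/1=1357/55750: DF=(1 − 1357/55750·(0.991400+0.980900+0.944400+0.905600+0.888400))/(1+1357/55750) = 8643/10000 ≈ 0.864300
step 7 [7y] swap r/1=714/32161: DF=(1 − 714/32161·(0.991400+0.980900+0.944400+0.905600+0.888400+0.864300))/(1+714/32161) = 2143/2500 ≈ 0.857200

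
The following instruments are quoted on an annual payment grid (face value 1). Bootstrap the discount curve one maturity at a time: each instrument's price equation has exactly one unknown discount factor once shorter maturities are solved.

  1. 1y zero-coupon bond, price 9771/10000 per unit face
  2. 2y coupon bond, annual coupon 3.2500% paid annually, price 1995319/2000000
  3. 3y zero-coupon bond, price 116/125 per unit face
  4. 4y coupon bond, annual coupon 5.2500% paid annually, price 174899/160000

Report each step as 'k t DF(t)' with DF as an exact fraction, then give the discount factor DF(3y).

step 1 [1y] zero: DF = P = 9771/10000 ≈ 0.977100
step 2 [2y] bond c/1=13/400: DF=(1995319/2000000 − 13/400·(0.977100))/(1+13/400) = 1871/2000 ≈ 0.935500
step 3 [3y] zero: DF = P = 116/125 ≈ 0.928000
step 4 [4y] bond c/1=21/400: DF=(174899/160000 − 21/400·(0.977100+0.935500+0.928000))/(1+21/400) = 8969/10000 ≈ 0.896900

1 1 9771/10000
2 2 1871/2000
3 3 116/125
4 4 8969/10000
DF(3y) = 116/125 ≈ 0.928000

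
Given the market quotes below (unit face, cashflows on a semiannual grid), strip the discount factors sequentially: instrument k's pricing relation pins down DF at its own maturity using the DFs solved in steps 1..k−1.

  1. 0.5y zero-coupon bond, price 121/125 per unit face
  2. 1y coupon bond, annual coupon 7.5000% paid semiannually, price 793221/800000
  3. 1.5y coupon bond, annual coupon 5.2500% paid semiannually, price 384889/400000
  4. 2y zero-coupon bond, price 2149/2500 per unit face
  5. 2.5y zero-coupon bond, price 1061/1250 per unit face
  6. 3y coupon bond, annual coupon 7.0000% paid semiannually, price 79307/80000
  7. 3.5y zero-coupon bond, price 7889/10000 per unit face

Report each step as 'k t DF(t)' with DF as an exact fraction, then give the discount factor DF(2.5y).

1 1/2 121/125
2 1 9207/10000
3 3/2 8893/10000
4 2 2149/2500
5 5/2 1061/1250
6 3 8061/10000
7 7/2 7889/10000
DF(2.5y) = 1061/1250 ≈ 0.848800

step 1 [0.5y] zero: DF = P = 121/125 ≈ 0.968000
step 2 [1y] bond c/2=3/80: DF=(793221/800000 − 3/80·(0.968000))/(1+3/80) = 9207/10000 ≈ 0.920700
step 3 [1.5y] bond c/2=21/800: DF=(384889/400000 − 21/800·(0.968000+0.920700))/(1+21/800) = 8893/10000 ≈ 0.889300
step 4 [2y] zero: DF = P = 2149/2500 ≈ 0.859600
step 5 [2.5y] zero: DF = P = 1061/1250 ≈ 0.848800
step 6 [3y] bond c/2=7/200: DF=(79307/80000 − 7/200·(0.968000+0.920700+0.889300+0.859600+0.848800))/(1+7/200) = 8061/10000 ≈ 0.806100
step 7 [3.5y] zero: DF = P = 7889/10000 ≈ 0.788900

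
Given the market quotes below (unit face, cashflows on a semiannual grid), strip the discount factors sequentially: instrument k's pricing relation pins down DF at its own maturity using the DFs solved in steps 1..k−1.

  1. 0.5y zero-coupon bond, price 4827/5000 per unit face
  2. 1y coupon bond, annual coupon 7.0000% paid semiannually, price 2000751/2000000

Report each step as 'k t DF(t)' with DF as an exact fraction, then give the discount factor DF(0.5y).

1 1/2 4827/5000
2 1 9339/10000
DF(0.5y) = 4827/5000 ≈ 0.965400

step 1 [0.5y] zero: DF = P = 4827/5000 ≈ 0.965400
step 2 [1y] bond c/2=7/200: DF=(2000751/2000000 − 7/200·(0.965400))/(1+7/200) = 9339/10000 ≈ 0.933900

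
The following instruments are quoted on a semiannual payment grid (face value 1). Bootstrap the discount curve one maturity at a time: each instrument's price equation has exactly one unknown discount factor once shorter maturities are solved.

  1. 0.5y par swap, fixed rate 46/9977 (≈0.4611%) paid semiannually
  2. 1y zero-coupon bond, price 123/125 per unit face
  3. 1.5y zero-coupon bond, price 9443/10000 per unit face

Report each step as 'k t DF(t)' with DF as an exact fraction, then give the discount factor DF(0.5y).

step 1 [0.5y] swap r/2=23/9977: DF=(1 − 23/9977·(0))/(1+23/9977) = 9977/10000 ≈ 0.997700
step 2 [1y] zero: DF = P = 123/125 ≈ 0.984000
step 3 [1.5y] zero: DF = P = 9443/10000 ≈ 0.944300

1 1/2 9977/10000
2 1 123/125
3 3/2 9443/10000
DF(0.5y) = 9977/10000 ≈ 0.997700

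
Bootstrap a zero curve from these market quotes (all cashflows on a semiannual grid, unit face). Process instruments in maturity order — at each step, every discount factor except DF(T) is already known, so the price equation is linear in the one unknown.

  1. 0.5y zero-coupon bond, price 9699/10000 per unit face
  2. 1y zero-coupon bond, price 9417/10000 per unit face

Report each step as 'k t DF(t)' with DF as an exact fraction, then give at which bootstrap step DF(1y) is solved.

step 1 [0.5y] zero: DF = P = 9699/10000 ≈ 0.969900
step 2 [1y] zero: DF = P = 9417/10000 ≈ 0.941700

1 1/2 9699/10000
2 1 9417/10000
DF(1y) is solved at step 2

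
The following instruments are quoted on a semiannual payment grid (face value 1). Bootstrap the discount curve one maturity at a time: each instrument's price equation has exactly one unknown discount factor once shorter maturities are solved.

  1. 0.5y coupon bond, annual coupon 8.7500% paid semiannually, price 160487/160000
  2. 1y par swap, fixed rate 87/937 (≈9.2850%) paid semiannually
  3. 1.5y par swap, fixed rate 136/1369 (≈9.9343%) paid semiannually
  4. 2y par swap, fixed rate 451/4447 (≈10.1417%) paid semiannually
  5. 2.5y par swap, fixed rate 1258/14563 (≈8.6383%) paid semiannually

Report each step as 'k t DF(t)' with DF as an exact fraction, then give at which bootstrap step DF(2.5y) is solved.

step 1 [0.5y] bond c/2=7/160: DF=(160487/160000 − 7/160·(0))/(1+7/160) = 961/1000 ≈ 0.961000
step 2 [1y] swap r/2=87/1874: DF=(1 − 87/1874·(0.961000))/(1+87/1874) = 913/1000 ≈ 0.913000
step 3 [1.5y] swap r/2=68/1369: DF=(1 − 68/1369·(0.961000+0.913000))/(1+68/1369) = 108/125 ≈ 0.864000
step 4 [2y] swap r/2=451/8894: DF=(1 − 451/8894·(0.961000+0.913000+0.864000))/(1+451/8894) = 2049/2500 ≈ 0.819600
step 5 [2.5y] swap r/2=629/14563: DF=(1 − 629/14563·(0.961000+0.913000+0.864000+0.819600))/(1+629/14563) = 8113/10000 ≈ 0.811300

1 1/2 961/1000
2 1 913/1000
3 3/2 108/125
4 2 2049/2500
5 5/2 8113/10000
DF(2.5y) is solved at step 5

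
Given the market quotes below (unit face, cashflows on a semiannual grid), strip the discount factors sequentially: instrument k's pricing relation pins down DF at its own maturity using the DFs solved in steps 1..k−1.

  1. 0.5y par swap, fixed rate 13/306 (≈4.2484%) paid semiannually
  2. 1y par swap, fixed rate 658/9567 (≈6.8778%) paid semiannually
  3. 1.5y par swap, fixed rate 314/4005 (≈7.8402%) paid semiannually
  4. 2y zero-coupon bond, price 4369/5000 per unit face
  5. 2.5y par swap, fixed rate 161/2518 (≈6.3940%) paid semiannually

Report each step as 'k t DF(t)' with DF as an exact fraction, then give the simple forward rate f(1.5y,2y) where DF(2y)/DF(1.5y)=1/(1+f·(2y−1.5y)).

step 1 [0.5y] swap r/2=13/612: DF=(1 − 13/612·(0))/(1+13/612) = 612/625 ≈ 0.979200
step 2 [1y] swap r/2=329/9567: DF=(1 − 329/9567·(0.979200))/(1+329/9567) = 4671/5000 ≈ 0.934200
step 3 [1.5y] swap r/2=157/4005: DF=(1 − 157/4005·(0.979200+0.934200))/(1+157/4005) = 8901/10000 ≈ 0.890100
step 4 [2y] zero: DF = P = 4369/5000 ≈ 0.873800
step 5 [2.5y] swap r/2=161/5036: DF=(1 − 161/5036·(0.979200+0.934200+0.890100+0.873800))/(1+161/5036) = 8551/10000 ≈ 0.855100

1 1/2 612/625
2 1 4671/5000
3 3/2 8901/10000
4 2 4369/5000
5 5/2 8551/10000
f(1.5y,2y) = ((8901/10000)/(4369/5000) − 1)/(1/2) = 163/4369 ≈ 3.7308%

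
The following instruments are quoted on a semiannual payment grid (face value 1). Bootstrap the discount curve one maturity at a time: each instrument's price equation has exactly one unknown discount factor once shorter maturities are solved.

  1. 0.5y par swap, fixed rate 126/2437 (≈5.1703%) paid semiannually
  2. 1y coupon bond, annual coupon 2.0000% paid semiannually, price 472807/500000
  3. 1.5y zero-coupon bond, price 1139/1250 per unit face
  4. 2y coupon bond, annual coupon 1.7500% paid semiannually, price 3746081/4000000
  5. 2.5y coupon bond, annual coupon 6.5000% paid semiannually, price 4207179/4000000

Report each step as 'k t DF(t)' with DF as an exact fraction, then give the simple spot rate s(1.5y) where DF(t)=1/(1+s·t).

step 1 [0.5y] swap r/2=63/2437: DF=(1 − 63/2437·(0))/(1+63/2437) = 2437/2500 ≈ 0.974800
step 2 [1y] bond c/2=1/100: DF=(472807/500000 − 1/100·(0.974800))/(1+1/100) = 4633/5000 ≈ 0.926600
step 3 [1.5y] zero: DF = P = 1139/1250 ≈ 0.911200
step 4 [2y] bond c/2=7/800: DF=(3746081/4000000 − 7/800·(0.974800+0.926600+0.911200))/(1+7/800) = 113/125 ≈ 0.904000
step 5 [2.5y] bond c/2=13/400: DF=(4207179/4000000 − 13/400·(0.974800+0.926600+0.911200+0.904000))/(1+13/400) = 9017/10000 ≈ 0.901700

1 1/2 2437/2500
2 1 4633/5000
3 3/2 1139/1250
4 2 113/125
5 5/2 9017/10000
s(1.5y) = (1/(1139/1250) − 1)/(3/2) = 74/1139 ≈ 6.4969%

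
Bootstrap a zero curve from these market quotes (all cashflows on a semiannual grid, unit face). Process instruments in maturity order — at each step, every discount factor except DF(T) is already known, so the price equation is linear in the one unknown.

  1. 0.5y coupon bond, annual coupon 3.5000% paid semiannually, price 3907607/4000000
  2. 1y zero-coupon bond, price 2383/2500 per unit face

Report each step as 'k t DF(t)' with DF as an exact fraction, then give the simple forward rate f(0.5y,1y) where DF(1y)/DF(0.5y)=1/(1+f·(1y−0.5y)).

1 1/2 9601/10000
2 1 2383/2500
f(0.5y,1y) = ((9601/10000)/(2383/2500) − 1)/(1/2) = 69/4766 ≈ 1.4478%

step 1 [0.5y] bond c/2=7/400: DF=(3907607/4000000 − 7/400·(0))/(1+7/400) = 9601/10000 ≈ 0.960100
step 2 [1y] zero: DF = P = 2383/2500 ≈ 0.953200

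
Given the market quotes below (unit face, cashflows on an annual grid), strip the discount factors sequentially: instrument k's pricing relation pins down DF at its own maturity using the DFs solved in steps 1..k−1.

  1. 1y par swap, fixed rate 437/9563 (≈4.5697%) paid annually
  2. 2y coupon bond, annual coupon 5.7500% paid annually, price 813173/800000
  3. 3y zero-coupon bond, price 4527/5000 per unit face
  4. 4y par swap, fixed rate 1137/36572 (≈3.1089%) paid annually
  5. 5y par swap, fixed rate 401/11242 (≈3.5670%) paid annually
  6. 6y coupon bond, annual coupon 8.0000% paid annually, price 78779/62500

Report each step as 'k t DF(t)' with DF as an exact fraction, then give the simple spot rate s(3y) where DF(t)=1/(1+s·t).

1 1 9563/10000
2 2 2273/2500
3 3 4527/5000
4 4 8863/10000
5 5 2099/2500
6 6 417/500
s(3y) = (1/(4527/5000) − 1)/(3) = 473/13581 ≈ 3.4828%

step 1 [1y] swap r/1=437/9563: DF=(1 − 437/9563·(0))/(1+437/9563) = 9563/10000 ≈ 0.956300
step 2 [2y] bond c/1=23/400: DF=(813173/800000 − 23/400·(0.956300))/(1+23/400) = 2273/2500 ≈ 0.909200
step 3 [3y] zero: DF = P = 4527/5000 ≈ 0.905400
step 4 [4y] swap r/1=1137/36572: DF=(1 − 1137/36572·(0.956300+0.909200+0.905400))/(1+1137/36572) = 8863/10000 ≈ 0.886300
step 5 [5y] swap r/1=401/11242: DF=(1 − 401/11242·(0.956300+0.909200+0.905400+0.886300))/(1+401/11242) = 2099/2500 ≈ 0.839600
step 6 [6y] bond c/1=2/25: DF=(78779/62500 − 2/25·(0.956300+0.909200+0.905400+0.886300+0.839600))/(1+2/25) = 417/500 ≈ 0.834000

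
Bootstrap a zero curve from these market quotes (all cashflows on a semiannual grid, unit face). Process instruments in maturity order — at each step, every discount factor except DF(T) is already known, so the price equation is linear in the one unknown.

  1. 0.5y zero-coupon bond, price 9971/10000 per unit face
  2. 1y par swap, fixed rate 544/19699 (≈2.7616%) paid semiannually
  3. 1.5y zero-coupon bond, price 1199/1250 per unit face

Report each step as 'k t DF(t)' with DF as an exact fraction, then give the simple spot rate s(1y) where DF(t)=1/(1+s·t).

1 1/2 9971/10000
2 1 608/625
3 3/2 1199/1250
s(1y) = (1/(608/625) − 1)/(1) = 17/608 ≈ 2.7961%

step 1 [0.5y] zero: DF = P = 9971/10000 ≈ 0.997100
step 2 [1y] swap r/2=272/19699: DF=(1 − 272/19699·(0.997100))/(1+272/19699) = 608/625 ≈ 0.972800
step 3 [1.5y] zero: DF = P = 1199/1250 ≈ 0.959200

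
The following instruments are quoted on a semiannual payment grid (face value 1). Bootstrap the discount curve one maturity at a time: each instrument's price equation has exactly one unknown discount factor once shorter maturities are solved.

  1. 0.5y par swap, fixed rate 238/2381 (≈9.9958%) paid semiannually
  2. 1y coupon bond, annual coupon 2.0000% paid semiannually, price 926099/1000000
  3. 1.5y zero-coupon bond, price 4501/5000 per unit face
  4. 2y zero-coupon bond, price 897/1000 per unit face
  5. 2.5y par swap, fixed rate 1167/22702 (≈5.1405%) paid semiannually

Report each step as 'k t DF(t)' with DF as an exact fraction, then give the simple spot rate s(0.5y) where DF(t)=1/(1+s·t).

1 1/2 2381/2500
2 1 363/400
3 3/2 4501/5000
4 2 897/1000
5 5/2 8833/10000
s(0.5y) = (1/(2381/2500) − 1)/(1/2) = 238/2381 ≈ 9.9958%

step 1 [0.5y] swap r/2=119/2381: DF=(1 − 119/2381·(0))/(1+119/2381) = 2381/2500 ≈ 0.952400
step 2 [1y] bond c/2=1/100: DF=(926099/1000000 − 1/100·(0.952400))/(1+1/100) = 363/400 ≈ 0.907500
step 3 [1.5y] zero: DF = P = 4501/5000 ≈ 0.900200
step 4 [2y] zero: DF = P = 897/1000 ≈ 0.897000
step 5 [2.5y] swap r/2=1167/45404: DF=(1 − 1167/45404·(0.952400+0.907500+0.900200+0.897000))/(1+1167/45404) = 8833/10000 ≈ 0.883300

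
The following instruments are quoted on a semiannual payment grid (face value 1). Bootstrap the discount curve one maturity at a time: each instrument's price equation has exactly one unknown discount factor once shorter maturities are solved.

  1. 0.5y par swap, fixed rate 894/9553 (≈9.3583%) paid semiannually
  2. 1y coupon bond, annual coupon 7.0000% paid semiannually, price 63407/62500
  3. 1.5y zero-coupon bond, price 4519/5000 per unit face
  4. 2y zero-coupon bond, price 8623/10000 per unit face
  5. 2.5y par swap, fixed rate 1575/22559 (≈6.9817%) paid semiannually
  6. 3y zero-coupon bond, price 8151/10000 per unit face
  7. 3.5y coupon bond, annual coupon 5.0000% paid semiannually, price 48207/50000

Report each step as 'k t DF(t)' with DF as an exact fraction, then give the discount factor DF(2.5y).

step 1 [0.5y] swap r/2=447/9553: DF=(1 − 447/9553·(0))/(1+447/9553) = 9553/10000 ≈ 0.955300
step 2 [1y] bond c/2=7/200: DF=(63407/62500 − 7/200·(0.955300))/(1+7/200) = 9479/10000 ≈ 0.947900
step 3 [1.5y] zero: DF = P = 4519/5000 ≈ 0.903800
step 4 [2y] zero: DF = P = 8623/10000 ≈ 0.862300
step 5 [2.5y] swap r/2=1575/45118: DF=(1 − 1575/45118·(0.955300+0.947900+0.903800+0.862300))/(1+1575/45118) = 337/400 ≈ 0.842500
step 6 [3y] zero: DF = P = 8151/10000 ≈ 0.815100
step 7 [3.5y] bond c/2=1/40: DF=(48207/50000 − 1/40·(0.955300+0.947900+0.903800+0.862300+0.842500+0.815100))/(1+1/40) = 8107/10000 ≈ 0.810700

1 1/2 9553/10000
2 1 9479/10000
3 3/2 4519/5000
4 2 8623/10000
5 5/2 337/400
6 3 8151/10000
7 7/2 8107/10000
DF(2.5y) = 337/400 ≈ 0.842500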